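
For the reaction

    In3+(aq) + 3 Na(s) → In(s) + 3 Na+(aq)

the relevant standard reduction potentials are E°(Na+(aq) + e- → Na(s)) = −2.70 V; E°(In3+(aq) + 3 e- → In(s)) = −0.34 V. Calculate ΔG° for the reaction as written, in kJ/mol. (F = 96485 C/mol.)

In the reaction as written In3+(aq) is reduced, so the In³⁺/In couple is the cathode and Na⁺/Na is the anode.
E°cell = −0.34 − (−2.70) = +2.36 V; balancing electrons gives n = 3.
ΔG° = −nFE°cell = −(3)(96485)(+2.36) J/mol = −683 kJ/mol.

−683 kJ/mol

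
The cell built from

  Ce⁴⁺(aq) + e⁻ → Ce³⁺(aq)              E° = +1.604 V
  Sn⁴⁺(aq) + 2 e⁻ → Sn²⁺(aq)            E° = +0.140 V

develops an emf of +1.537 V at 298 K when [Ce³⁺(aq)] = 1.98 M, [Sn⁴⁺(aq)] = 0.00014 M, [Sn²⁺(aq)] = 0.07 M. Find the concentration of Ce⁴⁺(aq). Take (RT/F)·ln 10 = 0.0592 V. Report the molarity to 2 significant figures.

1.5 M

With Ce⁴⁺/Ce³⁺ at the cathode and Sn⁴⁺/Sn²⁺ at the anode, E°cell = +1.604 − (+0.140) = +1.464 V (n = 2).
Rearranging E = E° − (0.0592/n)·log Q gives log Q = 2(+1.464 − (+1.537))/0.0592 = −2.466.
Balancing electrons gives 2 Ce⁴⁺(aq) + Sn²⁺(aq) → 2 Ce³⁺(aq) + Sn⁴⁺(aq); thus Q = ([Ce³⁺(aq)]^2·[Sn⁴⁺(aq)]) / ([Ce⁴⁺(aq)]^2·[Sn²⁺(aq)]).
Substituting the known concentrations and solving, log [Ce⁴⁺(aq)] = 0.180 and [Ce⁴⁺(aq)] = 1.5 M.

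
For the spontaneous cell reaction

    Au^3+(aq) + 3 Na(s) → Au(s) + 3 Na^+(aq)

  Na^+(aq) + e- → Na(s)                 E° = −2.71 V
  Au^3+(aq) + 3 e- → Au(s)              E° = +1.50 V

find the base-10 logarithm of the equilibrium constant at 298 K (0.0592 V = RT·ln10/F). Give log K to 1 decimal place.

The Au³⁺/Au couple is reduced (cathode); E°cell = +1.50 − (−2.71) = +4.21 V with n = 3.
At equilibrium E = 0, so log K = nE°cell / 0.0592 = (3)(+4.21) / 0.0592 = 213.3.

log K = 213.3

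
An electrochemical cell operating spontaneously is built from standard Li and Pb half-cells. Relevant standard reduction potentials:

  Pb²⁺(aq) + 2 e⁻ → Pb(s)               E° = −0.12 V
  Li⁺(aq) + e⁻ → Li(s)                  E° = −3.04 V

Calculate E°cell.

The Pb²⁺/Pb couple has the higher E°, so Pb ion is reduced (cathode) and Li is oxidized (anode).
E°cell = E°(cathode) − E°(anode) = −0.12 − (−3.04) = +2.92 V.

+2.92 V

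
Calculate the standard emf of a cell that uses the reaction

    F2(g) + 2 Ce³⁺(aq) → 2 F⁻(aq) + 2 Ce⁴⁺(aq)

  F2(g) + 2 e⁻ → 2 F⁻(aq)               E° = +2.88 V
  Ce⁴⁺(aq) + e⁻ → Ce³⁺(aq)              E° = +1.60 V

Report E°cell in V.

+1.28 V

F2(g) gains electrons, so the F₂/F⁻ couple is the cathode; the Ce⁴⁺/Ce³⁺ couple is the anode.
E°cell = E°(cathode) − E°(anode) = +2.88 − (+1.60) = +1.28 V.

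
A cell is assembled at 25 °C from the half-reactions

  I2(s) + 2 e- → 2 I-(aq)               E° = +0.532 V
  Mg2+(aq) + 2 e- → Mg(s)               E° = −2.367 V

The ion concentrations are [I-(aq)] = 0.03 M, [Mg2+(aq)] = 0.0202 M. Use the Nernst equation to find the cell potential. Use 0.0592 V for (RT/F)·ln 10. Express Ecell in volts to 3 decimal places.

I₂/I⁻ is reduced (cathode, E° = +0.532 V) and Mg²⁺/Mg is oxidized (anode).
E°cell = E°cat − E°an = +0.532 − (−2.367) = +2.899 V; n = 2.
Balancing gives I2(s) + Mg(s) → 2 I-(aq) + Mg2+(aq); hence Q = [I-(aq)]^2·[Mg2+(aq)] = 1.82×10^−5 (log Q = −4.740).
By the Nernst equation, E = +2.899 − (0.0592/2)·(−4.740) = +3.039 V.

+3.039 V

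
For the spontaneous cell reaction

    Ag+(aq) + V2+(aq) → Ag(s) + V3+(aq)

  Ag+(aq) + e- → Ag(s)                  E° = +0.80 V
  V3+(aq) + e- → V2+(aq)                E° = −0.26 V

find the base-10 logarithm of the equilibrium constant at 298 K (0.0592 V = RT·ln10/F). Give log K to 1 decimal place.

log K = 17.9

The Ag⁺/Ag couple is reduced (cathode); E°cell = +0.80 − (−0.26) = +1.06 V with n = 1.
At equilibrium E = 0, so log K = nE°cell / 0.0592 = (1)(+1.06) / 0.0592 = 17.9.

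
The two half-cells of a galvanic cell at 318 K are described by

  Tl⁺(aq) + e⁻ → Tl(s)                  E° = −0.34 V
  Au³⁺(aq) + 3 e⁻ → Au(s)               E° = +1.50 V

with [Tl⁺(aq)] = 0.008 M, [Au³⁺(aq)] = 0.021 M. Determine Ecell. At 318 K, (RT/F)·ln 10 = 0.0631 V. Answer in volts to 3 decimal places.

Since E°(Au³⁺/Au) > E°(Tl⁺/Tl), Au³⁺/Au serves as the cathode.
E°cell = E°cat − E°an = +1.50 − (−0.34) = +1.84 V; n = 3.
Balancing gives Au³⁺(aq) + 3 Tl(s) → Au(s) + 3 Tl⁺(aq); hence Q = [Tl⁺(aq)]^3 / [Au³⁺(aq)] = 2.44×10^−5 (log Q = −4.613).
By the Nernst equation, E = +1.84 − (0.0631/3)·(−4.613) = +1.937 V.

+1.937 V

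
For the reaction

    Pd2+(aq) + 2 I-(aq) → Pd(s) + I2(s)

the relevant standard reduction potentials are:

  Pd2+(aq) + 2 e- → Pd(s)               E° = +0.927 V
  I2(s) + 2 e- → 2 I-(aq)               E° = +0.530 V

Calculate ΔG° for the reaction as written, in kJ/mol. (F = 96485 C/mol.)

In the reaction as written Pd2+(aq) is reduced, so the Pd²⁺/Pd couple is the cathode and I₂/I⁻ is the anode.
E°cell = +0.927 − (+0.530) = +0.397 V; balancing electrons gives n = 2.
ΔG° = −nFE°cell = −(2)(96485)(+0.397) J/mol = −76.6 kJ/mol.

−76.6 kJ/mol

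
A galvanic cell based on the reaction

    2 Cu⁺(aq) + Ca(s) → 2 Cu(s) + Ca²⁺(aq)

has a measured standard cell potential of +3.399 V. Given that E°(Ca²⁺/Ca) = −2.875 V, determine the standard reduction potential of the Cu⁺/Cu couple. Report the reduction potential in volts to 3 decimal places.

In the reaction as written the Cu⁺/Cu couple is reduced (cathode) and Ca²⁺/Ca is oxidized (anode), so E°cell = E°(Cu⁺/Cu) − E°(Ca²⁺/Ca).
E°(Cu⁺/Cu) = E°cell + E°(anode) = +3.399 + (−2.875) = +0.524 V.

+0.524 V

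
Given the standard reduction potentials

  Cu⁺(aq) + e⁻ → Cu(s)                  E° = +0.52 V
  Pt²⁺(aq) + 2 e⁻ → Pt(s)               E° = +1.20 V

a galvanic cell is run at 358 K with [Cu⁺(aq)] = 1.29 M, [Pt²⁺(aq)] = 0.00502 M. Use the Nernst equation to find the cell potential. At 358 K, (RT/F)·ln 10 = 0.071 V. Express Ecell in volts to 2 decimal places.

+0.59 V

Since E°(Pt²⁺/Pt) > E°(Cu⁺/Cu), Pt²⁺/Pt serves as the cathode.
E°cell = +1.20 − (+0.52) = +0.68 V, with n = 2 electrons transferred.
For the overall reaction Pt²⁺(aq) + 2 Cu(s) → Pt(s) + 2 Cu⁺(aq), Q = [Cu⁺(aq)]^2 / [Pt²⁺(aq)] = 331, giving log Q = 2.520.
Applying E = E° − (RT ln10/nF)·log Q gives +0.68 − (0.071/2)(2.520) = +0.59 V.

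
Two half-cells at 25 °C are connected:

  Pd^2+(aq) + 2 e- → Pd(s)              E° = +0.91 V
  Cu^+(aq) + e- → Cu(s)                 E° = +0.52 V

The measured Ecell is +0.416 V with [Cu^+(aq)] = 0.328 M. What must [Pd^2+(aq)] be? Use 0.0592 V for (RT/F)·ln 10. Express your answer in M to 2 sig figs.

0.81 M

The Pd²⁺/Pd couple has the larger reduction potential, so it is the cathode: E°cell = +0.91 − (+0.52) = +0.39 V and n = 2.
Rearranging E = E° − (0.0592/n)·log Q gives log Q = 2(+0.39 − (+0.416))/0.0592 = −0.878.
Balancing electrons gives Pd^2+(aq) + 2 Cu(s) → Pd(s) + 2 Cu^+(aq); thus Q = [Cu^+(aq)]^2 / [Pd^2+(aq)].
Isolating [Pd^2+(aq)] in Q = 10^{−0.878} yields log [Pd^2+(aq)] = −0.090, i.e. 0.81 M.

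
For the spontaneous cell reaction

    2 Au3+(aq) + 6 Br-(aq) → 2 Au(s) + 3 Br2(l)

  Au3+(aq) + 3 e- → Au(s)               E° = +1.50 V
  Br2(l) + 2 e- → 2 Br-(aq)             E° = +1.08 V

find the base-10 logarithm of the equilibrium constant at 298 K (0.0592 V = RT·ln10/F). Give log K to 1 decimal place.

The Au³⁺/Au couple is reduced (cathode); E°cell = +1.50 − (+1.08) = +0.42 V with n = 6.
At equilibrium E = 0, so log K = nE°cell / 0.0592 = (6)(+0.42) / 0.0592 = 42.6.

log K = 42.6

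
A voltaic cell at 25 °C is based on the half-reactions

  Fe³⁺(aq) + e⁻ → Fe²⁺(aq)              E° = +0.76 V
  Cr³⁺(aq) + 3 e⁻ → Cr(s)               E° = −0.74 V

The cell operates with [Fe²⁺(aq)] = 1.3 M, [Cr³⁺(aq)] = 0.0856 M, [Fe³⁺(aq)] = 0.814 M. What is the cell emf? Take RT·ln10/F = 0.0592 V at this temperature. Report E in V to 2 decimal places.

The Fe³⁺/Fe²⁺ couple has the more positive E°, so it is the cathode; Cr³⁺/Cr is the anode.
E°cell = +0.76 − (−0.74) = +1.50 V, with n = 3 electrons transferred.
For the overall reaction 3 Fe³⁺(aq) + Cr(s) → 3 Fe²⁺(aq) + Cr³⁺(aq), Q = ([Fe²⁺(aq)]^3·[Cr³⁺(aq)]) / [Fe³⁺(aq)]^3 = 0.349, giving log Q = −0.458.
Applying E = E° − (RT ln10/nF)·log Q gives +1.50 − (0.0592/3)(−0.458) = +1.51 V.

+1.51 V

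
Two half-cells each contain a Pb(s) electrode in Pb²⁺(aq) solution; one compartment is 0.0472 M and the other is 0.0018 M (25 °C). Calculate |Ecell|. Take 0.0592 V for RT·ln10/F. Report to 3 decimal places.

0.042 V

For a concentration cell E°cell = 0, since both electrodes use the same couple.
The compartment with the higher Pb²⁺(aq) concentration (0.0472 M) acts as the cathode; ions are reduced there and produced at the dilute (0.0018 M) anode.
With n = 2, Ecell = −(0.0592/2)·log([dilute]/[conc]) = −(0.0592/2)·log(0.0018/0.0472) = +0.042 V.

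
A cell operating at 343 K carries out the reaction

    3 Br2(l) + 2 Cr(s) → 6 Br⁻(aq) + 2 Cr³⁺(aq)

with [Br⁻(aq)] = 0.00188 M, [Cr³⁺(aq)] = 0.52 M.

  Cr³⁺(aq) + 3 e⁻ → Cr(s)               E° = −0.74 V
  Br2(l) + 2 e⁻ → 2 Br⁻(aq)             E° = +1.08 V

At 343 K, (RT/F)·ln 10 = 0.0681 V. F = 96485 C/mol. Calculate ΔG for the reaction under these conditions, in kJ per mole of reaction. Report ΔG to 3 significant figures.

The standard cell potential is +1.08 − (−0.74) = +1.82 V, with n = 6 electrons in the balanced equation.
Here Q = [Br⁻(aq)]^6·[Cr³⁺(aq)]^2 = 1.19×10^−17 (log Q = −16.923), giving E = +1.82 − (0.0681/6)·(−16.923) = +2.0121 V.
Finally ΔG = −nFE = −(6)(96485 C/mol)(+2.0121 V) = −1160 kJ/mol.

−1160 kJ/mol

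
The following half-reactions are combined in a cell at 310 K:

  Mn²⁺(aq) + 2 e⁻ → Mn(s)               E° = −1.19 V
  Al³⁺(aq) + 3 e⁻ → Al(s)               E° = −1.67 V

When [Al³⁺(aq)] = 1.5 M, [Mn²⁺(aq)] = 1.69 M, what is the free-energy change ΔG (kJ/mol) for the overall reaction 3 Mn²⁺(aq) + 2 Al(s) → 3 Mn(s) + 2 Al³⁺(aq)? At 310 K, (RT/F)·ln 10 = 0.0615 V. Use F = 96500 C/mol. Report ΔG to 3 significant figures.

−280 kJ/mol

With Mn²⁺/Mn reduced at the cathode, E°cell = −1.19 − (−1.67) = +0.48 V and n = 6.
Q = [Al³⁺(aq)]^2 / [Mn²⁺(aq)]^3 = 0.466, so log Q = −0.331 and E = +0.48 − (0.0615/6)(−0.331) = +0.4834 V.
Finally ΔG = −nFE = −(6)(96500 C/mol)(+0.4834 V) = −280 kJ/mol.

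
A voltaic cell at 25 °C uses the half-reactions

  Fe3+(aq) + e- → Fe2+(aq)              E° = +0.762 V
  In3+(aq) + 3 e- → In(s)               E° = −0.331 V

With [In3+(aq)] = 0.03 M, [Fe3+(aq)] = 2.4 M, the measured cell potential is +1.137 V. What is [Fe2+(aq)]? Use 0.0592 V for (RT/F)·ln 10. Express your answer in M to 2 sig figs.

The Fe³⁺/Fe²⁺ couple has the larger reduction potential, so it is the cathode: E°cell = +0.762 − (−0.331) = +1.093 V and n = 3.
Since E = E° − (0.0592/n)·log Q, log Q = n(E° − E)/0.0592 = −2.230.
The balanced reaction is 3 Fe3+(aq) + In(s) → 3 Fe2+(aq) + In3+(aq), so Q = ([Fe2+(aq)]^3·[In3+(aq)]) / [Fe3+(aq)]^3.
Substituting the known concentrations and solving, log [Fe2+(aq)] = 0.145 and [Fe2+(aq)] = 1.4 M.

1.4 M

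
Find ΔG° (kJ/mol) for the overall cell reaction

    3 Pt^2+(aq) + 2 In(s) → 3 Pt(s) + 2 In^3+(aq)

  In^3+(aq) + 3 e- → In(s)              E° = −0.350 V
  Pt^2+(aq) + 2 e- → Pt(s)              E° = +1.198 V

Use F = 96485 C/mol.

−896 kJ/mol

In the reaction as written Pt^2+(aq) is reduced, so the Pt²⁺/Pt couple is the cathode and In³⁺/In is the anode.
E°cell = +1.198 − (−0.350) = +1.548 V; balancing electrons gives n = 6.
ΔG° = −nFE°cell = −(6)(96485)(+1.548) J/mol = −896 kJ/mol.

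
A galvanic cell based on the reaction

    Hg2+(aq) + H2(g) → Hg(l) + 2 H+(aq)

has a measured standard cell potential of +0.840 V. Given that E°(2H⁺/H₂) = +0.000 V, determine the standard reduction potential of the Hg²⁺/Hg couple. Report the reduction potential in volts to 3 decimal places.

+0.840 V

In the reaction as written the Hg²⁺/Hg couple is reduced (cathode) and 2H⁺/H₂ is oxidized (anode), so E°cell = E°(Hg²⁺/Hg) − E°(2H⁺/H₂).
E°(Hg²⁺/Hg) = E°cell + E°(anode) = +0.840 + (+0.000) = +0.840 V.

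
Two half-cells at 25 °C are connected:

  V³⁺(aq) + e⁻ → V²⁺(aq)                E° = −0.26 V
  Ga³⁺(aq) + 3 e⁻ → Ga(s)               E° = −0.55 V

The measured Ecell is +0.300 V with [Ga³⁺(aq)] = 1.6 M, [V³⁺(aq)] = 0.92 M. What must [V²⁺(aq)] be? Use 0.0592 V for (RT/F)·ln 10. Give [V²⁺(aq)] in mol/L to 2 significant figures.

0.53 M

The V³⁺/V²⁺ couple has the larger reduction potential, so it is the cathode: E°cell = −0.26 − (−0.55) = +0.29 V and n = 3.
Since E = E° − (0.0592/n)·log Q, log Q = n(E° − E)/0.0592 = −0.507.
Balancing electrons gives 3 V³⁺(aq) + Ga(s) → 3 V²⁺(aq) + Ga³⁺(aq); thus Q = ([V²⁺(aq)]^3·[Ga³⁺(aq)]) / [V³⁺(aq)]^3.
Isolating [V²⁺(aq)] in Q = 10^{−0.507} yields log [V²⁺(aq)] = −0.273, i.e. 0.53 M.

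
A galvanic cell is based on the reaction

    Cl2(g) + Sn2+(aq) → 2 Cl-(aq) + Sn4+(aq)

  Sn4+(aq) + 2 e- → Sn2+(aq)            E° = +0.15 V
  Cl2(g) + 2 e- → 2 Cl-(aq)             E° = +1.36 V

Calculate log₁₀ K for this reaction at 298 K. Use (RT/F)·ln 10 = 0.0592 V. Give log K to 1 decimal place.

The Cl₂/Cl⁻ couple is reduced (cathode); E°cell = +1.36 − (+0.15) = +1.21 V with n = 2.
At equilibrium E = 0, so log K = nE°cell / 0.0592 = (2)(+1.21) / 0.0592 = 40.9.

log K = 40.9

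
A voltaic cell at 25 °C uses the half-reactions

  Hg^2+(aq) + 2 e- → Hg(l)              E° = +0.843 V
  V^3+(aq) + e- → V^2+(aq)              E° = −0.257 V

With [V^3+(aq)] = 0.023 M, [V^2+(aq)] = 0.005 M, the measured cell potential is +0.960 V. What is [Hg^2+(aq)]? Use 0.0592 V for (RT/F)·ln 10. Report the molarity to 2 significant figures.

0.00039 M

Hg²⁺/Hg is the cathode (higher E°); E°cell = +0.843 − (−0.257) = +1.100 V with n = 2.
Since E = E° − (0.0592/n)·log Q, log Q = n(E° − E)/0.0592 = 4.730.
For Hg^2+(aq) + 2 V^2+(aq) → Hg(l) + 2 V^3+(aq), the reaction quotient is Q = [V^3+(aq)]^2 / ([Hg^2+(aq)]·[V^2+(aq)]^2).
Isolating [Hg^2+(aq)] in Q = 10^{4.730} yields log [Hg^2+(aq)] = −3.404, i.e. 0.00039 M.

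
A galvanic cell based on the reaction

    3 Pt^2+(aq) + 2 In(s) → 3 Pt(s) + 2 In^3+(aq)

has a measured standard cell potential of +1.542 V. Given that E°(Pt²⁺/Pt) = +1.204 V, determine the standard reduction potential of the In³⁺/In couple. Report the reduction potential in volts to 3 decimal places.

−0.338 V

In the reaction as written the Pt²⁺/Pt couple is reduced (cathode) and In³⁺/In is oxidized (anode), so E°cell = E°(Pt²⁺/Pt) − E°(In³⁺/In).
E°(In³⁺/In) = E°(cathode) − E°cell = +1.204 − (+1.542) = −0.338 V.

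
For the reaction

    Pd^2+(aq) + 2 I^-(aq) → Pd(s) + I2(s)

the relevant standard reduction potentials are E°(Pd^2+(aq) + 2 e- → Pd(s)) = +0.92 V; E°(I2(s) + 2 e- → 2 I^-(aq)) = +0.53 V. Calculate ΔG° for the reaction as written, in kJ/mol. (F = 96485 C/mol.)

In the reaction as written Pd^2+(aq) is reduced, so the Pd²⁺/Pd couple is the cathode and I₂/I⁻ is the anode.
E°cell = +0.92 − (+0.53) = +0.39 V; balancing electrons gives n = 2.
ΔG° = −nFE°cell = −(2)(96485)(+0.39) J/mol = −75.3 kJ/mol.

−75.3 kJ/mol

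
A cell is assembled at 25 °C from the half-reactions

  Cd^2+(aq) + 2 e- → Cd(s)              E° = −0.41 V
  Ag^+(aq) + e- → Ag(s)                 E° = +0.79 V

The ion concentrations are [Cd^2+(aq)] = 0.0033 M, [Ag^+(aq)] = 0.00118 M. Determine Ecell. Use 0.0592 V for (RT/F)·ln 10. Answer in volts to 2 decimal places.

Ag⁺/Ag is reduced (cathode, E° = +0.79 V) and Cd²⁺/Cd is oxidized (anode).
E°cell = E°cat − E°an = +0.79 − (−0.41) = +1.20 V; n = 2.
For the overall reaction 2 Ag^+(aq) + Cd(s) → 2 Ag(s) + Cd^2+(aq), Q = [Cd^2+(aq)] / [Ag^+(aq)]^2 = 2.37×10^3, giving log Q = 3.375.
Applying E = E° − (RT ln10/nF)·log Q gives +1.20 − (0.0592/2)(3.375) = +1.10 V.

+1.10 V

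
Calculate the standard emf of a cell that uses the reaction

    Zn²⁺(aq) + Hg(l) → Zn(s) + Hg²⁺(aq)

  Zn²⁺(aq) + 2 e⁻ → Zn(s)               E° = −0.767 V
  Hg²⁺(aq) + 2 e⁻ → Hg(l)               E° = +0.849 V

In the reaction as written, Zn²⁺(aq) is reduced (cathode) and Hg²⁺(aq) is produced by oxidation at the anode.
E°cell = E°(cathode) − E°(anode) = −0.767 − (+0.849) = −1.616 V.

−1.616 V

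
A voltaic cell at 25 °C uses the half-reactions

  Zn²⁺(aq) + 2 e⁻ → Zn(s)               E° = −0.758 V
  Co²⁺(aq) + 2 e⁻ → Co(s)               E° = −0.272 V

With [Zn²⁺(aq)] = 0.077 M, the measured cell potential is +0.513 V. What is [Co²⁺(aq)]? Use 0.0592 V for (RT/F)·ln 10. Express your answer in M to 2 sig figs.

0.63 M

With Co²⁺/Co at the cathode and Zn²⁺/Zn at the anode, E°cell = −0.272 − (−0.758) = +0.486 V (n = 2).
Since E = E° − (0.0592/n)·log Q, log Q = n(E° − E)/0.0592 = −0.912.
For Co²⁺(aq) + Zn(s) → Co(s) + Zn²⁺(aq), the reaction quotient is Q = [Zn²⁺(aq)] / [Co²⁺(aq)].
Solving for the unknown gives log [Co²⁺(aq)] = −0.202, so [Co²⁺(aq)] ≈ 0.63 M.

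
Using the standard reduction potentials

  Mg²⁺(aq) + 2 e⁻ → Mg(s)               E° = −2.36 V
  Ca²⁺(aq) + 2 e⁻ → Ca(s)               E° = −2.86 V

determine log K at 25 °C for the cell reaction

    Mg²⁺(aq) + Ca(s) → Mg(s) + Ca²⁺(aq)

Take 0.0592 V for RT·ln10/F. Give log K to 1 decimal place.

log K = 16.9

The Mg²⁺/Mg couple is reduced (cathode); E°cell = −2.36 − (−2.86) = +0.50 V with n = 2.
At equilibrium E = 0, so log K = nE°cell / 0.0592 = (2)(+0.50) / 0.0592 = 16.9.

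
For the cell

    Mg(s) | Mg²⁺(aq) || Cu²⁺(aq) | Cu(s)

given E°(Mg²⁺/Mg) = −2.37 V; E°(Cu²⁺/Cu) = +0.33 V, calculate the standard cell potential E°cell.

By convention the left-hand electrode in cell notation is the anode (oxidation) and the right-hand electrode is the cathode (reduction).
E°cell = E°(right) − E°(left) = +0.33 − (−2.37) = +2.70 V.

+2.70 V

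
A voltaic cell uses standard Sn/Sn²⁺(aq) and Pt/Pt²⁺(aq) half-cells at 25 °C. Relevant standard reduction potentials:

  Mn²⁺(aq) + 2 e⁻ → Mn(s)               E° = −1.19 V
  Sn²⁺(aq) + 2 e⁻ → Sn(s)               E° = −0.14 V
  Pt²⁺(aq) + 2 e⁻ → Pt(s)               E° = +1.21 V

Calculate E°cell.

The Pt²⁺/Pt couple has the higher E°, so Pt ion is reduced (cathode) and Sn is oxidized (anode).
E°cell = E°(cathode) − E°(anode) = +1.21 − (−0.14) = +1.35 V.

+1.35 V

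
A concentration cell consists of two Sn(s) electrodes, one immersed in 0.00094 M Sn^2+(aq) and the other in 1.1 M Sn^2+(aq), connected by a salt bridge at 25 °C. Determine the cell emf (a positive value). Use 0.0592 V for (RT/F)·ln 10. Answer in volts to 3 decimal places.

For a concentration cell E°cell = 0, since both electrodes use the same couple.
The compartment with the higher Sn^2+(aq) concentration (1.1 M) acts as the cathode; ions are reduced there and produced at the dilute (0.00094 M) anode.
With n = 2, Ecell = −(0.0592/2)·log([dilute]/[conc]) = −(0.0592/2)·log(0.00094/1.1) = +0.091 V.

0.091 V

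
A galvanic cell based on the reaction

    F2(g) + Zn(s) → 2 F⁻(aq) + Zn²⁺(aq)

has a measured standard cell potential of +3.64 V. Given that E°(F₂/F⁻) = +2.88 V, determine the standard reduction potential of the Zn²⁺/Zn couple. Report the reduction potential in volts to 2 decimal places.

−0.76 V

In the reaction as written the F₂/F⁻ couple is reduced (cathode) and Zn²⁺/Zn is oxidized (anode), so E°cell = E°(F₂/F⁻) − E°(Zn²⁺/Zn).
E°(Zn²⁺/Zn) = E°(cathode) − E°cell = +2.88 − (+3.64) = −0.76 V.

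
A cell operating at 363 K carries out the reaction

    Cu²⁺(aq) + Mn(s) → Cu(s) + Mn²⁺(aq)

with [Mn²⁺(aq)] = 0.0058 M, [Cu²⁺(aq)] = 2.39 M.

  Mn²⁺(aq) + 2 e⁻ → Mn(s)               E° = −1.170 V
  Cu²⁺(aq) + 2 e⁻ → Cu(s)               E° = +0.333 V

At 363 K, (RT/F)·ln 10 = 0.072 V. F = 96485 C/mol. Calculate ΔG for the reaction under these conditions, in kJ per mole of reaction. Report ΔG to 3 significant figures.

−308 kJ/mol

The standard cell potential is +0.333 − (−1.170) = +1.503 V, with n = 2 electrons in the balanced equation.
Here Q = [Mn²⁺(aq)] / [Cu²⁺(aq)] = 0.00243 (log Q = −2.615), giving E = +1.503 − (0.072/2)·(−2.615) = +1.5971 V.
Then ΔG = −nFE = −2 × 96485 × +1.5971 J/mol = −308 kJ/mol.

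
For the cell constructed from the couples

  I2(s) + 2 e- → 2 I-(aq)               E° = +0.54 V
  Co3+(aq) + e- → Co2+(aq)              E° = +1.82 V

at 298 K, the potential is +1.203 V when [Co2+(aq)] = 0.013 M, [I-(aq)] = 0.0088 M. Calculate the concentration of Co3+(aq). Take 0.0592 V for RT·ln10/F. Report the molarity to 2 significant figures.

0.074 M

With Co³⁺/Co²⁺ at the cathode and I₂/I⁻ at the anode, E°cell = +1.82 − (+0.54) = +1.28 V (n = 2).
Since E = E° − (0.0592/n)·log Q, log Q = n(E° − E)/0.0592 = 2.601.
Balancing electrons gives 2 Co3+(aq) + 2 I-(aq) → 2 Co2+(aq) + I2(s); thus Q = [Co2+(aq)]^2 / ([Co3+(aq)]^2·[I-(aq)]^2).
Isolating [Co3+(aq)] in Q = 10^{2.601} yields log [Co3+(aq)] = −1.131, i.e. 0.074 M.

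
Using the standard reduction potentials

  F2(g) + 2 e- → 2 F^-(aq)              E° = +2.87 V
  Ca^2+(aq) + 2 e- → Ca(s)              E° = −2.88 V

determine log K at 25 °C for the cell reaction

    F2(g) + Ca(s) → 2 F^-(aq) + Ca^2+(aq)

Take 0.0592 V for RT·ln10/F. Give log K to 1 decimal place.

The F₂/F⁻ couple is reduced (cathode); E°cell = +2.87 − (−2.88) = +5.75 V with n = 2.
At equilibrium E = 0, so log K = nE°cell / 0.0592 = (2)(+5.75) / 0.0592 = 194.3.

log K = 194.3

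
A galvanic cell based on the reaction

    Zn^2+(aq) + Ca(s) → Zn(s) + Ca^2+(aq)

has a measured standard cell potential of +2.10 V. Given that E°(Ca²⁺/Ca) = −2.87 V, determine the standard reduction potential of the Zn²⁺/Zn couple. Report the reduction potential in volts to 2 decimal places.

In the reaction as written the Zn²⁺/Zn couple is reduced (cathode) and Ca²⁺/Ca is oxidized (anode), so E°cell = E°(Zn²⁺/Zn) − E°(Ca²⁺/Ca).
E°(Zn²⁺/Zn) = E°cell + E°(anode) = +2.10 + (−2.87) = −0.77 V.

−0.77 V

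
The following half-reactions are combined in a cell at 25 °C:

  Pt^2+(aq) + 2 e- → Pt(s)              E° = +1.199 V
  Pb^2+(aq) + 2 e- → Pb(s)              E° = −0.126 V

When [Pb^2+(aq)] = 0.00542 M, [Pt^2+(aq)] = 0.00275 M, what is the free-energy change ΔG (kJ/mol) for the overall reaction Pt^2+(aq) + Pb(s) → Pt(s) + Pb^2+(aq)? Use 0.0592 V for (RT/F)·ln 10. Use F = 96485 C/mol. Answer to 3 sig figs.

−254 kJ/mol

E°cell = +1.199 − (−0.126) = +1.325 V; the balanced reaction transfers n = 2 electrons.
The reaction quotient is [Pb^2+(aq)] / [Pt^2+(aq)] = 1.97; by Nernst, E = +1.325 − (0.0592/2)(0.295) = +1.3163 V.
ΔG = −nFE = −(2)(96485)(+1.3163) J/mol = −254 kJ/mol.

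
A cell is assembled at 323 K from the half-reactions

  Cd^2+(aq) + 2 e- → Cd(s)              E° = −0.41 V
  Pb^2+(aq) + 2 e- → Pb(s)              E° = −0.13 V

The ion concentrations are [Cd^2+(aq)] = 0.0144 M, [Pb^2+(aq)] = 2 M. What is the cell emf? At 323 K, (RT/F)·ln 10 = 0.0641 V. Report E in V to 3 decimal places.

Since E°(Pb²⁺/Pb) > E°(Cd²⁺/Cd), Pb²⁺/Pb serves as the cathode.
E°cell = −0.13 − (−0.41) = +0.28 V, with n = 2 electrons transferred.
Balancing gives Pb^2+(aq) + Cd(s) → Pb(s) + Cd^2+(aq); hence Q = [Cd^2+(aq)] / [Pb^2+(aq)] = 0.0072 (log Q = −2.143).
By the Nernst equation, E = +0.28 − (0.0641/2)·(−2.143) = +0.349 V.

+0.349 V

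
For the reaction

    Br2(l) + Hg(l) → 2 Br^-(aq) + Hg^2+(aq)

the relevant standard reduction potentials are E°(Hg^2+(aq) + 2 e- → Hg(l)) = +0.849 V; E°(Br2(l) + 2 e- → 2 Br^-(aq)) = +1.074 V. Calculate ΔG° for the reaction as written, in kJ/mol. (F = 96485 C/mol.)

−43.4 kJ/mol

In the reaction as written Br2(l) is reduced, so the Br₂/Br⁻ couple is the cathode and Hg²⁺/Hg is the anode.
E°cell = +1.074 − (+0.849) = +0.225 V; balancing electrons gives n = 2.
ΔG° = −nFE°cell = −(2)(96485)(+0.225) J/mol = −43.4 kJ/mol.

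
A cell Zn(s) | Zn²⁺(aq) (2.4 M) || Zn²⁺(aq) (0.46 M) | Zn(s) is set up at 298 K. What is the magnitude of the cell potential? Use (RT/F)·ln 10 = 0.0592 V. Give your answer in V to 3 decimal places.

0.021 V

For a concentration cell E°cell = 0, since both electrodes use the same couple.
The compartment with the higher Zn²⁺(aq) concentration (2.4 M) acts as the cathode; ions are reduced there and produced at the dilute (0.46 M) anode.
With n = 2, Ecell = −(0.0592/2)·log([dilute]/[conc]) = −(0.0592/2)·log(0.46/2.4) = +0.021 V.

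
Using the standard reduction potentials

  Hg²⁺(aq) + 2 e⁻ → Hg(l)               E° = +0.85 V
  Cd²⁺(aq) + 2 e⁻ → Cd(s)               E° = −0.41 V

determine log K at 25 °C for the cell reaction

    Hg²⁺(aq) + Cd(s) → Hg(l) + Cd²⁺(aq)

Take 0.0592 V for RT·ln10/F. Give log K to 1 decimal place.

The Hg²⁺/Hg couple is reduced (cathode); E°cell = +0.85 − (−0.41) = +1.26 V with n = 2.
At equilibrium E = 0, so log K = nE°cell / 0.0592 = (2)(+1.26) / 0.0592 = 42.6.

log K = 42.6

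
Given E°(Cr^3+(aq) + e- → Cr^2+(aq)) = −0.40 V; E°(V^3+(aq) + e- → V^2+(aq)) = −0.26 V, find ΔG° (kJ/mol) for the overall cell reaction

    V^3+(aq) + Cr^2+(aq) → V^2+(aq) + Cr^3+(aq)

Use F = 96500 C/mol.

In the reaction as written V^3+(aq) is reduced, so the V³⁺/V²⁺ couple is the cathode and Cr³⁺/Cr²⁺ is the anode.
E°cell = −0.26 − (−0.40) = +0.14 V; balancing electrons gives n = 1.
ΔG° = −nFE°cell = −(1)(96500)(+0.14) J/mol = −13.5 kJ/mol.

−13.5 kJ/mol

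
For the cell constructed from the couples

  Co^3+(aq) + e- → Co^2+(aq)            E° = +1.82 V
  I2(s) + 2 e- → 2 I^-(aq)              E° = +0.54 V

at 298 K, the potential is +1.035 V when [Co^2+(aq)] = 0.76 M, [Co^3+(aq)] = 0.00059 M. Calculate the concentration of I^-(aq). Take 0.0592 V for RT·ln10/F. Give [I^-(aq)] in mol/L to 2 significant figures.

0.094 M

The Co³⁺/Co²⁺ couple has the larger reduction potential, so it is the cathode: E°cell = +1.82 − (+0.54) = +1.28 V and n = 2.
Rearranging E = E° − (0.0592/n)·log Q gives log Q = 2(+1.28 − (+1.035))/0.0592 = 8.277.
The balanced reaction is 2 Co^3+(aq) + 2 I^-(aq) → 2 Co^2+(aq) + I2(s), so Q = [Co^2+(aq)]^2 / ([Co^3+(aq)]^2·[I^-(aq)]^2).
Isolating [I^-(aq)] in Q = 10^{8.277} yields log [I^-(aq)] = −1.029, i.e. 0.094 M.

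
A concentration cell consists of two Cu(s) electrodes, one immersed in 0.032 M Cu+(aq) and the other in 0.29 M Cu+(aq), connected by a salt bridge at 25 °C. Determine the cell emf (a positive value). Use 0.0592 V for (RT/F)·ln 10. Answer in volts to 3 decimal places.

0.057 V

For a concentration cell E°cell = 0, since both electrodes use the same couple.
The compartment with the higher Cu+(aq) concentration (0.29 M) acts as the cathode; ions are reduced there and produced at the dilute (0.032 M) anode.
With n = 1, Ecell = −(0.0592/1)·log([dilute]/[conc]) = −(0.0592/1)·log(0.032/0.29) = +0.057 V.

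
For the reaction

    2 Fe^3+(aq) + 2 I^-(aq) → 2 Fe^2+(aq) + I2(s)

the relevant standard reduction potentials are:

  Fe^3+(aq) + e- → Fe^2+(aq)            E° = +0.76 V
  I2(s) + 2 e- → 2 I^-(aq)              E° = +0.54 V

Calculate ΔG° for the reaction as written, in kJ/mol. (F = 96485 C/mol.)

−42.5 kJ/mol

In the reaction as written Fe^3+(aq) is reduced, so the Fe³⁺/Fe²⁺ couple is the cathode and I₂/I⁻ is the anode.
E°cell = +0.76 − (+0.54) = +0.22 V; balancing electrons gives n = 2.
ΔG° = −nFE°cell = −(2)(96485)(+0.22) J/mol = −42.5 kJ/mol.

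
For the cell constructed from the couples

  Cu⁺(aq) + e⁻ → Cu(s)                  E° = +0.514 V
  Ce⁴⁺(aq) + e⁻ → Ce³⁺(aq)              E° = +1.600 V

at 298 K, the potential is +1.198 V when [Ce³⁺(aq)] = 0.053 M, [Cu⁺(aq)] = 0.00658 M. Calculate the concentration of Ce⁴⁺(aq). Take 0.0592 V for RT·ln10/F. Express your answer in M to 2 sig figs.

Ce⁴⁺/Ce³⁺ is the cathode (higher E°); E°cell = +1.600 − (+0.514) = +1.086 V with n = 1.
Since E = E° − (0.0592/n)·log Q, log Q = n(E° − E)/0.0592 = −1.892.
Balancing electrons gives Ce⁴⁺(aq) + Cu(s) → Ce³⁺(aq) + Cu⁺(aq); thus Q = ([Ce³⁺(aq)]·[Cu⁺(aq)]) / [Ce⁴⁺(aq)].
Substituting the known concentrations and solving, log [Ce⁴⁺(aq)] = −1.565 and [Ce⁴⁺(aq)] = 0.027 M.

0.027 M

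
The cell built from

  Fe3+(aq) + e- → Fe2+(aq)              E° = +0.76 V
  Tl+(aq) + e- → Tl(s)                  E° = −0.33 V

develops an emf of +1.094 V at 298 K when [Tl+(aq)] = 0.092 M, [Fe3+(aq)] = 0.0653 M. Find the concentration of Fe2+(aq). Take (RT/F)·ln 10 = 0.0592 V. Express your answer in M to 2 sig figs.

Fe³⁺/Fe²⁺ is the cathode (higher E°); E°cell = +0.76 − (−0.33) = +1.09 V with n = 1.
Rearranging E = E° − (0.0592/n)·log Q gives log Q = 1(+1.09 − (+1.094))/0.0592 = −0.068.
For Fe3+(aq) + Tl(s) → Fe2+(aq) + Tl+(aq), the reaction quotient is Q = ([Fe2+(aq)]·[Tl+(aq)]) / [Fe3+(aq)].
Isolating [Fe2+(aq)] in Q = 10^{−0.068} yields log [Fe2+(aq)] = −0.217, i.e. 0.61 M.

0.61 M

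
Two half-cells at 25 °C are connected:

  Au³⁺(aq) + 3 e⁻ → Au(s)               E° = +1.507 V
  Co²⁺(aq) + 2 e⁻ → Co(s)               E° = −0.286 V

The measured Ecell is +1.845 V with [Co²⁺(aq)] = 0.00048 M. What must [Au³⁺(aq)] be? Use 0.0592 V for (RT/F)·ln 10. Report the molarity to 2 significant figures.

Au³⁺/Au is the cathode (higher E°); E°cell = +1.507 − (−0.286) = +1.793 V with n = 6.
From the Nernst equation, log Q = n(E° − E)/0.0592 = 6·(+1.793 − (+1.845))/0.0592 = −5.270.
For 2 Au³⁺(aq) + 3 Co(s) → 2 Au(s) + 3 Co²⁺(aq), the reaction quotient is Q = [Co²⁺(aq)]^3 / [Au³⁺(aq)]^2.
Solving for the unknown gives log [Au³⁺(aq)] = −2.343, so [Au³⁺(aq)] ≈ 0.0045 M.

0.0045 M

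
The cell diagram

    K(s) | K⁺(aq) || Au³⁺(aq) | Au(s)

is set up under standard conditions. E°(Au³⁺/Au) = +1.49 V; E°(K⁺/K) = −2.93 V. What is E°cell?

+4.42 V

By convention the left-hand electrode in cell notation is the anode (oxidation) and the right-hand electrode is the cathode (reduction).
E°cell = E°(right) − E°(left) = +1.49 − (−2.93) = +4.42 V.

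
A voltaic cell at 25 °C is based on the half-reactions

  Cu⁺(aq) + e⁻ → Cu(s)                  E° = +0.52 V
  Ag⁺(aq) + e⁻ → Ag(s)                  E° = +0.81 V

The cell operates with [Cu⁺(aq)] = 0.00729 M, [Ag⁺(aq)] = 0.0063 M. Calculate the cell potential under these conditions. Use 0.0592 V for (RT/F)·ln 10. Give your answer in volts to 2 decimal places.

+0.29 V

The Ag⁺/Ag couple has the more positive E°, so it is the cathode; Cu⁺/Cu is the anode.
The standard potential is +0.81 − (+0.52) = +0.29 V and the balanced reaction transfers n = 1 electron.
The balanced reaction is Ag⁺(aq) + Cu(s) → Ag(s) + Cu⁺(aq), so Q = [Cu⁺(aq)] / [Ag⁺(aq)] = 1.16 and log Q = 0.063.
Applying E = E° − (RT ln10/nF)·log Q gives +0.29 − (0.0592/1)(0.063) = +0.29 V.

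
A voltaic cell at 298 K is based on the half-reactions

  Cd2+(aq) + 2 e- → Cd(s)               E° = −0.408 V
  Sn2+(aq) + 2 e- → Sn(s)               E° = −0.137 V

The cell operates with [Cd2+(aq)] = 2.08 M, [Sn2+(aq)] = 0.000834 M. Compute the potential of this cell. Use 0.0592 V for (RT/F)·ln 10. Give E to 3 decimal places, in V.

Since E°(Sn²⁺/Sn) > E°(Cd²⁺/Cd), Sn²⁺/Sn serves as the cathode.
E°cell = E°cat − E°an = −0.137 − (−0.408) = +0.271 V; n = 2.
Balancing gives Sn2+(aq) + Cd(s) → Sn(s) + Cd2+(aq); hence Q = [Cd2+(aq)] / [Sn2+(aq)] = 2.49×10^3 (log Q = 3.397).
E = E° − (0.0592/n)·log Q = +0.271 − (0.0592/2)(3.397) = +0.170 V.

+0.170 V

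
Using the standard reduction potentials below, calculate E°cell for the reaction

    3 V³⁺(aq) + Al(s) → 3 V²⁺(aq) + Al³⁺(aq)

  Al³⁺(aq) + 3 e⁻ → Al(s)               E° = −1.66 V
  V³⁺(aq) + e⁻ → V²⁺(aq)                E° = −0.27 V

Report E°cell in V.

V³⁺(aq) gains electrons, so the V³⁺/V²⁺ couple is the cathode; the Al³⁺/Al couple is the anode.
E°cell = E°(cathode) − E°(anode) = −0.27 − (−1.66) = +1.39 V.

+1.39 V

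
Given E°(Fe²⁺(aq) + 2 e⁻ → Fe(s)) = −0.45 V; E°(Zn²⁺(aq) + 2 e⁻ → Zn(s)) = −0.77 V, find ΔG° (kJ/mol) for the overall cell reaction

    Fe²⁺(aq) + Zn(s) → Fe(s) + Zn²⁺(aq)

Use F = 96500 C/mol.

−61.8 kJ/mol

In the reaction as written Fe²⁺(aq) is reduced, so the Fe²⁺/Fe couple is the cathode and Zn²⁺/Zn is the anode.
E°cell = −0.45 − (−0.77) = +0.32 V; balancing electrons gives n = 2.
ΔG° = −nFE°cell = −(2)(96500)(+0.32) J/mol = −61.8 kJ/mol.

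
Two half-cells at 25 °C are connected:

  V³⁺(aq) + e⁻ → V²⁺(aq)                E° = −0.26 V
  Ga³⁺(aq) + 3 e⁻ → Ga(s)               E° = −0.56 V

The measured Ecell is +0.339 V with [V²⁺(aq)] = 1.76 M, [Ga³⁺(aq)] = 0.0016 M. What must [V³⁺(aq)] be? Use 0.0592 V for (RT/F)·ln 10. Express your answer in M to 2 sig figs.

0.94 M

V³⁺/V²⁺ is the cathode (higher E°); E°cell = −0.26 − (−0.56) = +0.30 V with n = 3.
Rearranging E = E° − (0.0592/n)·log Q gives log Q = 3(+0.30 − (+0.339))/0.0592 = −1.976.
The balanced reaction is 3 V³⁺(aq) + Ga(s) → 3 V²⁺(aq) + Ga³⁺(aq), so Q = ([V²⁺(aq)]^3·[Ga³⁺(aq)]) / [V³⁺(aq)]^3.
Solving for the unknown gives log [V³⁺(aq)] = −0.028, so [V³⁺(aq)] ≈ 0.94 M.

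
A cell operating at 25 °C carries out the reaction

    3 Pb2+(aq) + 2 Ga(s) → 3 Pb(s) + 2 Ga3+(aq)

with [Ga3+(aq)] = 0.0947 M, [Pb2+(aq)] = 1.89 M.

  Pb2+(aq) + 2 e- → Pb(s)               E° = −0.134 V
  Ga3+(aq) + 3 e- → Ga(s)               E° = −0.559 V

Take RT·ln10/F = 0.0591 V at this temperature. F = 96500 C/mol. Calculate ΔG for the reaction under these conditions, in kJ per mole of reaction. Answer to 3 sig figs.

With Pb²⁺/Pb reduced at the cathode, E°cell = −0.134 − (−0.559) = +0.425 V and n = 6.
Here Q = [Ga3+(aq)]^2 / [Pb2+(aq)]^3 = 0.00133 (log Q = −2.877), giving E = +0.425 − (0.0591/6)·(−2.877) = +0.4533 V.
Finally ΔG = −nFE = −(6)(96500 C/mol)(+0.4533 V) = −262 kJ/mol.

−262 kJ/mol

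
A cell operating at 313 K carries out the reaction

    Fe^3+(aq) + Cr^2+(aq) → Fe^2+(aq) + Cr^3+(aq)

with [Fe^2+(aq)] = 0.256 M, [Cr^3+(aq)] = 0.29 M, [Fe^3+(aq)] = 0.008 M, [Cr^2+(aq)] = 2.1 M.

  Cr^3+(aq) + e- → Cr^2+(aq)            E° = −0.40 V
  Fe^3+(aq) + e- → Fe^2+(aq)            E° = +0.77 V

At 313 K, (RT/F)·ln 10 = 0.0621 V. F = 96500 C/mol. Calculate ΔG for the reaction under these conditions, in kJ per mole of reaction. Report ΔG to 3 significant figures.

E°cell = +0.77 − (−0.40) = +1.17 V; the balanced reaction transfers n = 1 electron.
The reaction quotient is ([Fe^2+(aq)]·[Cr^3+(aq)]) / ([Fe^3+(aq)]·[Cr^2+(aq)]) = 4.42; by Nernst, E = +1.17 − (0.0621/1)(0.645) = +1.1299 V.
ΔG = −nFE = −(1)(96500)(+1.1299) J/mol = −109 kJ/mol.

−109 kJ/mol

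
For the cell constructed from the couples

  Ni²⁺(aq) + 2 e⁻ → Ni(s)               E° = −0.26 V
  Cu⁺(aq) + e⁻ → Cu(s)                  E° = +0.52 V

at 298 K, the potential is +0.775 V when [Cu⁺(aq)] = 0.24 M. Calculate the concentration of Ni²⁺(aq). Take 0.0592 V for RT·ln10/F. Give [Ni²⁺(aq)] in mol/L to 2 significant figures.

With Cu⁺/Cu at the cathode and Ni²⁺/Ni at the anode, E°cell = +0.52 − (−0.26) = +0.78 V (n = 2).
Since E = E° − (0.0592/n)·log Q, log Q = n(E° − E)/0.0592 = 0.169.
For 2 Cu⁺(aq) + Ni(s) → 2 Cu(s) + Ni²⁺(aq), the reaction quotient is Q = [Ni²⁺(aq)] / [Cu⁺(aq)]^2.
Substituting the known concentrations and solving, log [Ni²⁺(aq)] = −1.071 and [Ni²⁺(aq)] = 0.085 M.

0.085 M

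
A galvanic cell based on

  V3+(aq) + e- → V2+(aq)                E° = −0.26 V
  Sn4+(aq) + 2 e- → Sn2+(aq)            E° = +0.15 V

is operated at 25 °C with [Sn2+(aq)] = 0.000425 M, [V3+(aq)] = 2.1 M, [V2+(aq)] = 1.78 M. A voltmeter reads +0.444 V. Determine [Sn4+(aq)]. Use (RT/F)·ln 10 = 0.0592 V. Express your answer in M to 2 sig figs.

0.0083 M

Sn⁴⁺/Sn²⁺ is the cathode (higher E°); E°cell = +0.15 − (−0.26) = +0.41 V with n = 2.
From the Nernst equation, log Q = n(E° − E)/0.0592 = 2·(+0.41 − (+0.444))/0.0592 = −1.149.
For Sn4+(aq) + 2 V2+(aq) → Sn2+(aq) + 2 V3+(aq), the reaction quotient is Q = ([Sn2+(aq)]·[V3+(aq)]^2) / ([Sn4+(aq)]·[V2+(aq)]^2).
Substituting the known concentrations and solving, log [Sn4+(aq)] = −2.079 and [Sn4+(aq)] = 0.0083 M.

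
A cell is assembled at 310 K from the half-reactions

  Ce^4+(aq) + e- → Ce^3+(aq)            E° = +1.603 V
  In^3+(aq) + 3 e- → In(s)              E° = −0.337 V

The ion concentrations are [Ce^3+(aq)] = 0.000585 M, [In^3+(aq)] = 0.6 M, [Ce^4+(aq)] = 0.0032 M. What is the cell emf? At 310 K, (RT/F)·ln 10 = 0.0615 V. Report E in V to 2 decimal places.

+1.99 V

Since E°(Ce⁴⁺/Ce³⁺) > E°(In³⁺/In), Ce⁴⁺/Ce³⁺ serves as the cathode.
E°cell = +1.603 − (−0.337) = +1.940 V, with n = 3 electrons transferred.
Balancing gives 3 Ce^4+(aq) + In(s) → 3 Ce^3+(aq) + In^3+(aq); hence Q = ([Ce^3+(aq)]^3·[In^3+(aq)]) / [Ce^4+(aq)]^3 = 0.00367 (log Q = −2.436).
By the Nernst equation, E = +1.940 − (0.0615/3)·(−2.436) = +1.99 V.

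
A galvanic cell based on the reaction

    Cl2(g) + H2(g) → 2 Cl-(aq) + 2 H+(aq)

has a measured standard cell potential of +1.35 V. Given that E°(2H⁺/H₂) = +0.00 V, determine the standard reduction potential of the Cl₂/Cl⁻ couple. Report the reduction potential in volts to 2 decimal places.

In the reaction as written the Cl₂/Cl⁻ couple is reduced (cathode) and 2H⁺/H₂ is oxidized (anode), so E°cell = E°(Cl₂/Cl⁻) − E°(2H⁺/H₂).
E°(Cl₂/Cl⁻) = E°cell + E°(anode) = +1.35 + (+0.00) = +1.35 V.

+1.35 V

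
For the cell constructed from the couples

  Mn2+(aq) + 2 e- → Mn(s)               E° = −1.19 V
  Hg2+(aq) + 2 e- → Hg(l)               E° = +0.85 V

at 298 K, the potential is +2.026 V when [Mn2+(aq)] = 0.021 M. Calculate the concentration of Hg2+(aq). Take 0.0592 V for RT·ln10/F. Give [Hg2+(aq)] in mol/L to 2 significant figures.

With Hg²⁺/Hg at the cathode and Mn²⁺/Mn at the anode, E°cell = +0.85 − (−1.19) = +2.04 V (n = 2).
From the Nernst equation, log Q = n(E° − E)/0.0592 = 2·(+2.04 − (+2.026))/0.0592 = 0.473.
The balanced reaction is Hg2+(aq) + Mn(s) → Hg(l) + Mn2+(aq), so Q = [Mn2+(aq)] / [Hg2+(aq)].
Solving for the unknown gives log [Hg2+(aq)] = −2.151, so [Hg2+(aq)] ≈ 0.0071 M.

0.0071 M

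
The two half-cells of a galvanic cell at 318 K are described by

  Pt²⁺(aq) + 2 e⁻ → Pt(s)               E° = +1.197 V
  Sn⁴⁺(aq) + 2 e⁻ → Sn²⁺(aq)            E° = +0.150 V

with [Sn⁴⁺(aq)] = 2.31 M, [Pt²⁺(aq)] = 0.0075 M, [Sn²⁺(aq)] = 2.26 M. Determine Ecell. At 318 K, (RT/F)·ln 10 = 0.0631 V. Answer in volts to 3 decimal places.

Pt²⁺/Pt is reduced (cathode, E° = +1.197 V) and Sn⁴⁺/Sn²⁺ is oxidized (anode).
The standard potential is +1.197 − (+0.150) = +1.047 V and the balanced reaction transfers n = 2 electrons.
The balanced reaction is Pt²⁺(aq) + Sn²⁺(aq) → Pt(s) + Sn⁴⁺(aq), so Q = [Sn⁴⁺(aq)] / ([Pt²⁺(aq)]·[Sn²⁺(aq)]) = 136 and log Q = 2.134.
Applying E = E° − (RT ln10/nF)·log Q gives +1.047 − (0.0631/2)(2.134) = +0.980 V.

+0.980 V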